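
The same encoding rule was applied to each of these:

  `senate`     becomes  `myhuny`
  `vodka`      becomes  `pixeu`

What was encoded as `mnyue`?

steak

Compare letters: s→m is +20, e→y is +20, n→h is +20 — a constant shift. Every letter moves 20 places later in the alphabet, wrapping around z→a.
Undoing it on mnyue: m−20=s, n−20=t, y−20=e, u−20=a, e−20=k.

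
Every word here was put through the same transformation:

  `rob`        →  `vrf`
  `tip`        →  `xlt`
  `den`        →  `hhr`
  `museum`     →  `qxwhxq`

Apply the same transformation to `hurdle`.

lxvhph

The shift depends on letter class: consonant r→v is +4, but vowel o→r is +3. Two shifts are in play — +3 for a/e/i/o/u, +4 for every other letter.
For hurdle: h(cons)+4=l, u(vowel)+3=x, r(cons)+4=v, d(cons)+4=h, l(cons)+4=p, e(vowel)+3=h.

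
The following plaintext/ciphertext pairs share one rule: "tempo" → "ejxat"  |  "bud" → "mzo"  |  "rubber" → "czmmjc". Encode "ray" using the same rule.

The shift depends on letter class: consonant t→e is +11, but vowel e→j is +5. Two shifts are in play — +5 for a/e/i/o/u, +11 for every other letter.
On ray: r(cons)+11=c, a(vowel)+5=f, y(cons)+11=j.

cfj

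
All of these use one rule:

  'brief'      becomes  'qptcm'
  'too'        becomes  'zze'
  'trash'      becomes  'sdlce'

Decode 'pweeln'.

The output letters match the input read backwards, each shifted +11: brief reversed is feirb. The word is reversed, then every letter is shifted forward by 11.
Decoding pweeln: shift back: p−11=e, w−11=l, e−11=t, e−11=t, l−11=a, n−11=c → elttac; then reverse → cattle.

cattle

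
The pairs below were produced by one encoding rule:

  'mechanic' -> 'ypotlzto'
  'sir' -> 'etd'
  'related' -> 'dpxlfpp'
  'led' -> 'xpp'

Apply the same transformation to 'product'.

The shift depends on letter class: consonant m→y is +12, but vowel e→p is +11. Vowels shift forward by 11 and consonants shift forward by 12.
Applying it to product: p(cons)+12=b, r(cons)+12=d, o(vowel)+11=z, d(cons)+12=p, u(vowel)+11=f, c(cons)+12=o, t(cons)+12=f.

bdzpfof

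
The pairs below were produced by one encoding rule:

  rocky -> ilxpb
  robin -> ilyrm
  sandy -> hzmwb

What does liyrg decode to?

orbit

Letters are reflected about the middle of the alphabet (position → 25−position): Atbash.
Reversing it on liyrg: l↔o, i↔r, y↔b, r↔i, g↔t.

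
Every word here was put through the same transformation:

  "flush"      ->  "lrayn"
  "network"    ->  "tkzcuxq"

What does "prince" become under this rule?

Compare letters: f→l is +6, l→r is +6, u→a is +6 — a constant shift. Each letter is shifted forward by 6 in the alphabet (a Caesar shift of +6).
On prince: p+6=v, r+6=x, i+6=o, n+6=t, c+6=i, e+6=k.

vxotik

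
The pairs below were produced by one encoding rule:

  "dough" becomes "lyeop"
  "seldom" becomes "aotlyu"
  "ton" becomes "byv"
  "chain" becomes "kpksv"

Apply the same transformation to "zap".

hkx

The shift depends on letter class: consonant d→l is +8, but vowel o→y is +10. Vowels shift forward by 10 and consonants shift forward by 8.
On zap: z(cons)+8=h, a(vowel)+10=k, p(cons)+8=x.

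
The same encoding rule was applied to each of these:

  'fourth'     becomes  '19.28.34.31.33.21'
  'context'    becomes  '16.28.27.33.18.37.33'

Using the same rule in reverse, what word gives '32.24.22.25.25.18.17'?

Letters become their 1-based position plus 13 (so a→14, b→15, …).
Undoing it on 32.24.22.25.25.18.17: 32→(32−13)÷1=19=s, 24→(24−13)÷1=11=k, 22→(22−13)÷1=9=i, 25→(25−13)÷1=12=l, 25→(25−13)÷1=12=l, 18→(18−13)÷1=5=e, 17→(17−13)÷1=4=d.

skilled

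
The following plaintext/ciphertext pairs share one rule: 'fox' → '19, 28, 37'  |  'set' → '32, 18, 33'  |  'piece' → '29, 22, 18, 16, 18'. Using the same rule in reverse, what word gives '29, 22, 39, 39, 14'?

f is letter #6 and maps to 19: an offset of 13. The number is (letter's place in the alphabet, a=1) + 13.
Decoding 29, 22, 39, 39, 14: 29→(29−13)÷1=16=p, 22→(22−13)÷1=9=i, 39→(39−13)÷1=26=z, 39→(39−13)÷1=26=z, 14→(14−13)÷1=1=a.

pizza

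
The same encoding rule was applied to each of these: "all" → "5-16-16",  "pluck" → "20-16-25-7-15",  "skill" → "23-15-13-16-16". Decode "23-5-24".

sat

a is letter #1 and maps to 5: an offset of 4. Letters become their 1-based position plus 4 (so a→5, b→6, …).
Undoing it on 23-5-24: 23→(23−4)÷1=19=s, 5→(5−4)÷1=1=a, 24→(24−4)÷1=20=t.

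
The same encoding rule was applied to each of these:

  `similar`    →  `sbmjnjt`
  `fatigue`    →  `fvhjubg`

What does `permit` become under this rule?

The output letters match the input read backwards, each shifted +1: similar reversed is ralimis. Two steps: reverse the string, then apply a Caesar shift of +1.
For permit: reverse → timrep; then shift: t+1=u, i+1=j, m+1=n, r+1=s, e+1=f, p+1=q.

ujnsfq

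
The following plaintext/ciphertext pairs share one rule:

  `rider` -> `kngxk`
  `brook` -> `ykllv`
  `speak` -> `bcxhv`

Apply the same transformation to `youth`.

zljsw

r(17)→k(10) and i(8)→n(13) fit y≡17x+7 (mod 26); the inverse of 17 mod 26 is 23. Each letter's alphabet position (a=0..z=25) is mapped through 17·x+7 mod 26 — an affine cipher.
On youth: y(24)→17·24+7≡25=z; o(14)→17·14+7≡11=l; u(20)→17·20+7≡9=j; t(19)→17·19+7≡18=s; h(7)→17·7+7≡22=w (all mod 26).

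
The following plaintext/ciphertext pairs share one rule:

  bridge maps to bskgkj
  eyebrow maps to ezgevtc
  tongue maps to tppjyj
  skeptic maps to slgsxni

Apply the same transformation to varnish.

vbtqmxn

In bridge: b→b is +0, r→s is +1, i→k is +2, d→g is +3 — the shift increases by 1 each position. Each letter shifts forward by its position index (0, 1, 2, …) — the shift grows by one for each successive letter.
On varnish: v+0=v, a+1=b, r+2=t, n+3=q, i+4=m, s+5=x, h+6=n.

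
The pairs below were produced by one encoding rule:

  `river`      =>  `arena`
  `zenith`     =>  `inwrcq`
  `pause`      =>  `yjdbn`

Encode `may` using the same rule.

Compare letters: r→a is +9, i→r is +9, v→e is +9 — a constant shift. It's a constant shift of +9 (ROT9).
Applying it to may: m+9=v, a+9=j, y+9=h.

vjh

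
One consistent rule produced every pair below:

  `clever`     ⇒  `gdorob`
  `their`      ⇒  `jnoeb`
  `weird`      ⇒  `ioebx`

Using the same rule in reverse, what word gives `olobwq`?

energy

c(2)→g(6) and l(11)→d(3) fit y≡17x+24 (mod 26); the inverse of 17 mod 26 is 23. Treating letters as 0–25, the rule is x ↦ 17x + 24 (mod 26).
Undoing it on olobwq: o(14)→23·(14−24)≡4=e; l(11)→23·(11−24)≡13=n; o(14)→23·(14−24)≡4=e; b(1)→23·(1−24)≡17=r; w(22)→23·(22−24)≡6=g; q(16)→23·(16−24)≡24=y (all mod 26).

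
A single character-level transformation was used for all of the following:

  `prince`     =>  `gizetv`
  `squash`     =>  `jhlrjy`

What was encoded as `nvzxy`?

It's a constant shift of +17 (ROT17).
Decoding nvzxy: n−17=w, v−17=e, z−17=i, x−17=g, y−17=h.

weigh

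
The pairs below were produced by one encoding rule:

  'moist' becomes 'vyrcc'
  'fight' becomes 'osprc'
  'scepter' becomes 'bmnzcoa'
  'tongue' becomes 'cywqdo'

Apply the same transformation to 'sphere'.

Shifts by position in moist: pos 0: m→v (+9), pos 1: o→y (+10), pos 2: i→r (+9), pos 3: s→c (+10) — repeating every 2. It's a Vigenère-style cipher with numeric key [9,10]: position i shifts by key[i mod 2].
Applying it to sphere: s+9=b, p+10=z, h+9=q, e+10=o, r+9=a, e+10=o.

bzqoao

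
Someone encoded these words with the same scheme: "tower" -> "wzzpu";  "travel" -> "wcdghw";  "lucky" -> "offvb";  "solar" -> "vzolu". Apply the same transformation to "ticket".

wtfvhe

Shifts by position in tower: pos 0: t→w (+3), pos 1: o→z (+11), pos 2: w→z (+3), pos 3: e→p (+11) — repeating every 2. It's a Vigenère-style cipher with numeric key [3,11]: position i shifts by key[i mod 2].
Applying it to ticket: t+3=w, i+11=t, c+3=f, k+11=v, e+3=h, t+11=e.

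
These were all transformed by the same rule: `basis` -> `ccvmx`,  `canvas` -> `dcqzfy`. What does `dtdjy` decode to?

In basis: b→c is +1, a→c is +2, s→v is +3, i→m is +4 — the shift increases by 1 each position. Letter i (0-indexed) is shifted by i+1, so successive shifts are 1, 2, 3, ….
Reversing it on dtdjy: d−1=c, t−2=r, d−3=a, j−4=f, y−5=t.

craft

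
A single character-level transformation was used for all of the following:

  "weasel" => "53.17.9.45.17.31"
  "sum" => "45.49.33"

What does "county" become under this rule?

w(#23)→53 and e(#5)→17: differences scale by 2, so n = 2·pos + 7. With a=1..z=26, the number is 2·pos + 7.
For county: c=3→13, o=15→37, u=21→49, n=14→35, t=20→47, y=25→57.

13.37.49.35.47.57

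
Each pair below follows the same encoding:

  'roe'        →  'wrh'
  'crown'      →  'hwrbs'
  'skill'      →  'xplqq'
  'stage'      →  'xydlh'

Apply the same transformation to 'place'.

The shift depends on letter class: consonant r→w is +5, but vowel o→r is +3. The rule splits by letter class: vowels +3, consonants +5.
For place: p(cons)+5=u, l(cons)+5=q, a(vowel)+3=d, c(cons)+5=h, e(vowel)+3=h.

uqdhh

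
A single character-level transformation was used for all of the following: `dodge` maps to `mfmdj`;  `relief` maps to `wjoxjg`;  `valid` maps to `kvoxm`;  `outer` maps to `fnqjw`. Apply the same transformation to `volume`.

d(3)→m(12) and o(14)→f(5) fit y≡23x+21 (mod 26); the inverse of 23 mod 26 is 17. Treating letters as 0–25, the rule is x ↦ 23x + 21 (mod 26).
For volume: v(21)→23·21+21≡10=k; o(14)→23·14+21≡5=f; l(11)→23·11+21≡14=o; u(20)→23·20+21≡13=n; m(12)→23·12+21≡11=l; e(4)→23·4+21≡9=j (all mod 26).

kfonlj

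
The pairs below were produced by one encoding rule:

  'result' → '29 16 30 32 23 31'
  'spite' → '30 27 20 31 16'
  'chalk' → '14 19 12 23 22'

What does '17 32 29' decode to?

fur

r is letter #18 and maps to 29: an offset of 11. The number is (letter's place in the alphabet, a=1) + 11.
Reversing it on 17 32 29: 17→(17−11)÷1=6=f, 32→(32−11)÷1=21=u, 29→(29−11)÷1=18=r.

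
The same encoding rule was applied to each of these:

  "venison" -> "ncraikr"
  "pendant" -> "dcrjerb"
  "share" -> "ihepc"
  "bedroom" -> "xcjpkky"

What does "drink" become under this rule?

v(21)→n(13) and e(4)→c(2) fit y≡19x+4 (mod 26); the inverse of 19 mod 26 is 11. This is an affine cipher: with a=0,…,z=25, each position x becomes (19x+4) mod 26.
Applying it to drink: d(3)→19·3+4≡9=j; r(17)→19·17+4≡15=p; i(8)→19·8+4≡0=a; n(13)→19·13+4≡17=r; k(10)→19·10+4≡12=m (all mod 26).

jparm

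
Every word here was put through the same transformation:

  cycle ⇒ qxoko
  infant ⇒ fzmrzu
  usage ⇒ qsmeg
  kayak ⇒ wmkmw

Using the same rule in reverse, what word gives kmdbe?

spray

The output letters match the input read backwards, each shifted +12: cycle reversed is elcyc. The word is reversed, then every letter is shifted forward by 12.
Undoing it on kmdbe: shift back: k−12=y, m−12=a, d−12=r, b−12=p, e−12=s → yarps; then reverse → spray.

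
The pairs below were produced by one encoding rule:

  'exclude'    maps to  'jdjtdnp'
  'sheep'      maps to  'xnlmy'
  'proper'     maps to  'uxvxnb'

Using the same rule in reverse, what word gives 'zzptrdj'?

utility

In exclude: e→j is +5, x→d is +6, c→j is +7, l→t is +8 — the shift increases by 1 each position. The shift increases by 1 at each position, starting from +5: 5, 6, 7, ….
Reversing it on zzptrdj: z−5=u, z−6=t, p−7=i, t−8=l, r−9=i, d−10=t, j−11=y.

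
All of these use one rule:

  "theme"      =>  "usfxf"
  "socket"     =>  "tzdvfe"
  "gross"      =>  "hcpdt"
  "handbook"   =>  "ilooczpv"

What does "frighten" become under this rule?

gcjriefy

Shifts by position in theme: pos 0: t→u (+1), pos 1: h→s (+11), pos 2: e→f (+1), pos 3: m→x (+11) — repeating every 2. It's a Vigenère-style cipher with numeric key [1,11]: position i shifts by key[i mod 2].
On frighten: f+1=g, r+11=c, i+1=j, g+11=r, h+1=i, t+11=e, e+1=f, n+11=y.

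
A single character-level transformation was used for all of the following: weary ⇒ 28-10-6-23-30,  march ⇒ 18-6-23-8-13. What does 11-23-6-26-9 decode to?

w is letter #23 and maps to 28: an offset of 5. Letters become their 1-based position plus 5 (so a→6, b→7, …).
Undoing it on 11-23-6-26-9: 11→(11−5)÷1=6=f, 23→(23−5)÷1=18=r, 6→(6−5)÷1=1=a, 26→(26−5)÷1=21=u, 9→(9−5)÷1=4=d.

fraud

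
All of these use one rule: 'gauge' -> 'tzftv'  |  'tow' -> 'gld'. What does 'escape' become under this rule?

Each letter is replaced by its mirror in the alphabet: a↔z, b↔y, c↔x, and so on (the Atbash cipher).
For escape: e↔v, s↔h, c↔x, a↔z, p↔k, e↔v.

vhxzkv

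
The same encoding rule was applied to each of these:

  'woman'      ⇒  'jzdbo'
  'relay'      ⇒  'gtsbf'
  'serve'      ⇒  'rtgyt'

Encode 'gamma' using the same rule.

pbddb

w(22)→j(9) and o(14)→z(25) fit y≡11x+1 (mod 26); the inverse of 11 mod 26 is 19. Treating letters as 0–25, the rule is x ↦ 11x + 1 (mod 26).
For gamma: g(6)→11·6+1≡15=p; a(0)→11·0+1≡1=b; m(12)→11·12+1≡3=d; m(12)→11·12+1≡3=d; a(0)→11·0+1≡1=b (all mod 26).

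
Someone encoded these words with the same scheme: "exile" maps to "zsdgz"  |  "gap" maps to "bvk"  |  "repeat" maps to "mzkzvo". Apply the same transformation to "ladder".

gvyyzm

This is a Caesar cipher with shift 21.
On ladder: l+21=g, a+21=v, d+21=y, d+21=y, e+21=z, r+21=m.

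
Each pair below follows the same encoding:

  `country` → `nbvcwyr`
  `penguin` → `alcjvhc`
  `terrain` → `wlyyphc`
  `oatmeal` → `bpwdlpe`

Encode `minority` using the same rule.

c(2)→n(13) and o(14)→b(1) fit y≡25x+15 (mod 26); the inverse of 25 mod 26 is 25. Treating letters as 0–25, the rule is x ↦ 25x + 15 (mod 26).
Applying it to minority: m(12)→25·12+15≡3=d; i(8)→25·8+15≡7=h; n(13)→25·13+15≡2=c; o(14)→25·14+15≡1=b; r(17)→25·17+15≡24=y; i(8)→25·8+15≡7=h; t(19)→25·19+15≡22=w; y(24)→25·24+15≡17=r (all mod 26).

dhcbyhwr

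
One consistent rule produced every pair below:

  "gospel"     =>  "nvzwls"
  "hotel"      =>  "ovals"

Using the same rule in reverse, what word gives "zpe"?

Each letter is shifted forward by 7 in the alphabet (a Caesar shift of +7).
Reversing it on zpe: z−7=s, p−7=i, e−7=x.

six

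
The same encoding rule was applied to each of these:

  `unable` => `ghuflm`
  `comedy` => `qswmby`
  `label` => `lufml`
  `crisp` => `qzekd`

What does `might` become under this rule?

This is an affine cipher: with a=0,…,z=25, each position x becomes (11x+20) mod 26.
Applying it to might: m(12)→11·12+20≡22=w; i(8)→11·8+20≡4=e; g(6)→11·6+20≡8=i; h(7)→11·7+20≡19=t; t(19)→11·19+20≡21=v (all mod 26).

weitv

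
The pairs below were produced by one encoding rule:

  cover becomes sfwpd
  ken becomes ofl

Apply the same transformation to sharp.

qsbit

The output letters match the input read backwards, each shifted +1: cover reversed is revoc. Two steps: reverse the string, then apply a Caesar shift of +1.
Applying it to sharp: reverse → prahs; then shift: p+1=q, r+1=s, a+1=b, h+1=i, s+1=t.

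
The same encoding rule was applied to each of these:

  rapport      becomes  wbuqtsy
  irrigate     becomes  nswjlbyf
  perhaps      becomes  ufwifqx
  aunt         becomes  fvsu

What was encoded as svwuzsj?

nurture

The shifts repeat in a cycle of length 2: positions 0,1,… shift by +5, +1, then the pattern repeats.
Decoding svwuzsj: s−5=n, v−1=u, w−5=r, u−1=t, z−5=u, s−1=r, j−5=e.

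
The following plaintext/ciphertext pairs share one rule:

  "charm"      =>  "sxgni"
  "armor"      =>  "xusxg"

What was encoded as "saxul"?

The output letters match the input read backwards, each shifted +6: charm reversed is mrahc. Read the word backwards and shift each letter +6.
Undoing it on saxul: shift back: s−6=m, a−6=u, x−6=r, u−6=o, l−6=f → murof; then reverse → forum.

forum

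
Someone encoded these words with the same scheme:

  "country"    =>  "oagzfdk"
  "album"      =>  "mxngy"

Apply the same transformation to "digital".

This is a Caesar cipher with shift 12.
For digital: d+12=p, i+12=u, g+12=s, i+12=u, t+12=f, a+12=m, l+12=x.

pusufmx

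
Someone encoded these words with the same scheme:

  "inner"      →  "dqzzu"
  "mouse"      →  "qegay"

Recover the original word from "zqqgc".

queen

The output letters match the input read backwards, each shifted +12: inner reversed is renni. Read the word backwards and shift each letter +12.
Reversing it on zqqgc: shift back: z−12=n, q−12=e, q−12=e, g−12=u, c−12=q → neeuq; then reverse → queen.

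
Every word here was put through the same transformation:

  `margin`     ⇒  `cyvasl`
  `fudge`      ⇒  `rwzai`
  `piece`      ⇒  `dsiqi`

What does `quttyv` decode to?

collar

This is an affine cipher: with a=0,…,z=25, each position x becomes (9x+24) mod 26.
Decoding quttyv: q(16)→3·(16−24)≡2=c; u(20)→3·(20−24)≡14=o; t(19)→3·(19−24)≡11=l; t(19)→3·(19−24)≡11=l; y(24)→3·(24−24)≡0=a; v(21)→3·(21−24)≡17=r (all mod 26).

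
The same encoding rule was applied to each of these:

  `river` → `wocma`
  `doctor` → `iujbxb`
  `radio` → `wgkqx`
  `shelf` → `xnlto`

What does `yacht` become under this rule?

dgjpc

In river: r→w is +5, i→o is +6, v→c is +7, e→m is +8 — the shift increases by 1 each position. Letter i (0-indexed) is shifted by i+5, so successive shifts are 5, 6, 7, ….
For yacht: y+5=d, a+6=g, c+7=j, h+8=p, t+9=c.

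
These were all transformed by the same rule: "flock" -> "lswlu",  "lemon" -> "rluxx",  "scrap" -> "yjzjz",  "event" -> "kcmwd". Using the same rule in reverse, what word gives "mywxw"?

groom

The shift increases by 1 at each position, starting from +6: 6, 7, 8, ….
Reversing it on mywxw: m−6=g, y−7=r, w−8=o, x−9=o, w−10=m.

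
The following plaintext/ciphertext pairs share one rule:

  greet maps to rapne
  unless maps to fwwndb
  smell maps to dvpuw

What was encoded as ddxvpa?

summer

A repeating key of period 2 is used — shifts +11, +9 over and over.
Reversing it on ddxvpa: d−11=s, d−9=u, x−11=m, v−9=m, p−11=e, a−9=r.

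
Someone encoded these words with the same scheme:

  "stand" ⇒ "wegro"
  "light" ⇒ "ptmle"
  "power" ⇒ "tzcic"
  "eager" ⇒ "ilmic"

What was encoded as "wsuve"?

A repeating key of period 3 is used — shifts +4, +11, +6 over and over.
Reversing it on wsuve: w−4=s, s−11=h, u−6=o, v−4=r, e−11=t.

short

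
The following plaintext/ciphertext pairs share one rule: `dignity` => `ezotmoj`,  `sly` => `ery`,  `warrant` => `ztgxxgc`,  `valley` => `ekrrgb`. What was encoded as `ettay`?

The output letters match the input read backwards, each shifted +6: dignity reversed is ytingid. The word is reversed, then every letter is shifted forward by 6.
Decoding ettay: shift back: e−6=y, t−6=n, t−6=n, a−6=u, y−6=s → ynnus; then reverse → sunny.

sunny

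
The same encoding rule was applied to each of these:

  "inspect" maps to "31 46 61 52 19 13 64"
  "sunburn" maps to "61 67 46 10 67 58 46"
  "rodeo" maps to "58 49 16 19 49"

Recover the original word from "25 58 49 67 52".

group

i(#9)→31 and n(#14)→46: differences scale by 3, so n = 3·pos + 4. The formula is n = 3×(alphabet index, a=1) + 4.
Decoding 25 58 49 67 52: 25→(25−4)÷3=7=g, 58→(58−4)÷3=18=r, 49→(49−4)÷3=15=o, 67→(67−4)÷3=21=u, 52→(52−4)÷3=16=p.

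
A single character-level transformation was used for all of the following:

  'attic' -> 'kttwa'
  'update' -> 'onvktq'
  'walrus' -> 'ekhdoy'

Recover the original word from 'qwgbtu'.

eighty

Each letter's alphabet position (a=0..z=25) is mapped through 21·x+10 mod 26 — an affine cipher.
Reversing it on qwgbtu: q(16)→5·(16−10)≡4=e; w(22)→5·(22−10)≡8=i; g(6)→5·(6−10)≡6=g; b(1)→5·(1−10)≡7=h; t(19)→5·(19−10)≡19=t; u(20)→5·(20−10)≡24=y (all mod 26).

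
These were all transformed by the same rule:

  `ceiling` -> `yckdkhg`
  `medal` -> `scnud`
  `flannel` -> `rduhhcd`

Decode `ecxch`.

seven

This is an affine cipher: with a=0,…,z=25, each position x becomes (15x+20) mod 26.
Decoding ecxch: e(4)→7·(4−20)≡18=s; c(2)→7·(2−20)≡4=e; x(23)→7·(23−20)≡21=v; c(2)→7·(2−20)≡4=e; h(7)→7·(7−20)≡13=n (all mod 26).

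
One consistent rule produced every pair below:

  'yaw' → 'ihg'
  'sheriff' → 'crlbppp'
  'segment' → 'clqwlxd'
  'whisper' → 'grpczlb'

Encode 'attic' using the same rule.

The shift depends on letter class: consonant y→i is +10, but vowel a→h is +7. The rule splits by letter class: vowels +7, consonants +10.
For attic: a(vowel)+7=h, t(cons)+10=d, t(cons)+10=d, i(vowel)+7=p, c(cons)+10=m.

hddpm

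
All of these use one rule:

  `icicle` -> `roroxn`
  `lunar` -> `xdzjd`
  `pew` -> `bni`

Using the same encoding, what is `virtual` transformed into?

hrdfdjx

Vowels shift forward by 9 and consonants shift forward by 12.
On virtual: v(cons)+12=h, i(vowel)+9=r, r(cons)+12=d, t(cons)+12=f, u(vowel)+9=d, a(vowel)+9=j, l(cons)+12=x.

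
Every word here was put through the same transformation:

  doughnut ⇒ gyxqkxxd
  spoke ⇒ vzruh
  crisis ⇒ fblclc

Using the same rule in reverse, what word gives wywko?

total

Shifts by position in doughnut: pos 0: d→g (+3), pos 1: o→y (+10), pos 2: u→x (+3), pos 3: g→q (+10) — repeating every 2. The shifts repeat in a cycle of length 2: positions 0,1,… shift by +3, +10, then the pattern repeats.
Undoing it on wywko: w−3=t, y−10=o, w−3=t, k−10=a, o−3=l.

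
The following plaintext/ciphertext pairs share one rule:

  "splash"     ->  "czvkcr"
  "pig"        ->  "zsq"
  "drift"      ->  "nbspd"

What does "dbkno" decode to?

Compare letters: s→c is +10, p→z is +10, l→v is +10 — a constant shift. It's a constant shift of +10 (ROT10).
Decoding dbkno: d−10=t, b−10=r, k−10=a, n−10=d, o−10=e.

trade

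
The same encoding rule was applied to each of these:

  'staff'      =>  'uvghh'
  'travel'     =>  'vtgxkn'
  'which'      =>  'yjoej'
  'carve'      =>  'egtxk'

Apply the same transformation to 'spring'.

urtopi

The shift depends on letter class: consonant s→u is +2, but vowel a→g is +6. Vowels shift forward by 6 and consonants shift forward by 2.
Applying it to spring: s(cons)+2=u, p(cons)+2=r, r(cons)+2=t, i(vowel)+6=o, n(cons)+2=p, g(cons)+2=i.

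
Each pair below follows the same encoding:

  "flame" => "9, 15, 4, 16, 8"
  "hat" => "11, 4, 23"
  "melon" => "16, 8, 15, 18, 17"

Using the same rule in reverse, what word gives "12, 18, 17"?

Letters become their 1-based position plus 3 (so a→4, b→5, …).
Undoing it on 12, 18, 17: 12→(12−3)÷1=9=i, 18→(18−3)÷1=15=o, 17→(17−3)÷1=14=n.

ion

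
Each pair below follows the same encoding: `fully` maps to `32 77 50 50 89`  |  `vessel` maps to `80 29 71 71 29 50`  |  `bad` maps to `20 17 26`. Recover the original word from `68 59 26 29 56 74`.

rodent

f(#6)→32 and u(#21)→77: differences scale by 3, so n = 3·pos + 14. Each letter becomes 3×(its alphabet position, a=1..z=26) + 14.
Decoding 68 59 26 29 56 74: 68→(68−14)÷3=18=r, 59→(59−14)÷3=15=o, 26→(26−14)÷3=4=d, 29→(29−14)÷3=5=e, 56→(56−14)÷3=14=n, 74→(74−14)÷3=20=t.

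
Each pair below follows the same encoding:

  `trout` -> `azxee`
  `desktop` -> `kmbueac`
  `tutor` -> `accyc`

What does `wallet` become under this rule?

diuvpf

In trout: t→a is +7, r→z is +8, o→x is +9, u→e is +10 — the shift increases by 1 each position. The shift increases by 1 at each position, starting from +7: 7, 8, 9, ….
On wallet: w+7=d, a+8=i, l+9=u, l+10=v, e+11=p, t+12=f.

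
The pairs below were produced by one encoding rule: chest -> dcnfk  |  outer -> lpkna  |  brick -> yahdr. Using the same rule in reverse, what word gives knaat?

Each letter's alphabet position (a=0..z=25) is mapped through 5·x+19 mod 26 — an affine cipher.
Reversing it on knaat: k(10)→21·(10−19)≡19=t; n(13)→21·(13−19)≡4=e; a(0)→21·(0−19)≡17=r; a(0)→21·(0−19)≡17=r; t(19)→21·(19−19)≡0=a (all mod 26).

terra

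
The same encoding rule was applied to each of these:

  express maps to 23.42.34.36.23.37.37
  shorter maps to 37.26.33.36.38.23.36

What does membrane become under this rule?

31.23.31.20.36.19.32.23

Each letter is replaced by its alphabet position (a=1..z=26) + 18.
Applying it to membrane: m=13→31, e=5→23, m=13→31, b=2→20, r=18→36, a=1→19, n=14→32, e=5→23.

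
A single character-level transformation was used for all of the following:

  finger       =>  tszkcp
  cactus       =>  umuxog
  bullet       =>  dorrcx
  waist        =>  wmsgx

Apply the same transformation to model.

iqlcr

f(5)→t(19) and i(8)→s(18) fit y≡17x+12 (mod 26); the inverse of 17 mod 26 is 23. This is an affine cipher: with a=0,…,z=25, each position x becomes (17x+12) mod 26.
On model: m(12)→17·12+12≡8=i; o(14)→17·14+12≡16=q; d(3)→17·3+12≡11=l; e(4)→17·4+12≡2=c; l(11)→17·11+12≡17=r (all mod 26).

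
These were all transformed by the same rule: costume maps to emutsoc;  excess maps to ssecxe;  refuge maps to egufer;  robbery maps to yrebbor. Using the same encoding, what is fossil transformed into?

lissof

The output letters match the input read backwards: costume reversed is emutsoc. The word is simply reversed.
Applying it to fossil: reverse → lissof.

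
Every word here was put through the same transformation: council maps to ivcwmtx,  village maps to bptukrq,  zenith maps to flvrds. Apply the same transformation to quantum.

wbiwdfy

In council: c→i is +6, o→v is +7, u→c is +8, n→w is +9 — the shift increases by 1 each position. The shift increases by 1 at each position, starting from +6: 6, 7, 8, ….
Applying it to quantum: q+6=w, u+7=b, a+8=i, n+9=w, t+10=d, u+11=f, m+12=y.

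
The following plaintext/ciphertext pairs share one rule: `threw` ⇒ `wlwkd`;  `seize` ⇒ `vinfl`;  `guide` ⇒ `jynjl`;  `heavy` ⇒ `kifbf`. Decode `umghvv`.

Letter i (0-indexed) is shifted by i+3, so successive shifts are 3, 4, 5, ….
Decoding umghvv: u−3=r, m−4=i, g−5=b, h−6=b, v−7=o, v−8=n.

ribbon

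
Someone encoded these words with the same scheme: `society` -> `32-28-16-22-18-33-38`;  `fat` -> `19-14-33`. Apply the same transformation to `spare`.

Letters become their 1-based position plus 13 (so a→14, b→15, …).
Applying it to spare: s=19→32, p=16→29, a=1→14, r=18→31, e=5→18.

32-29-14-31-18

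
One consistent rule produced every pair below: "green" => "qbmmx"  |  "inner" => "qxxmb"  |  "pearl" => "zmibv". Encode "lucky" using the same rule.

vcmui

The shift depends on letter class: consonant g→q is +10, but vowel e→m is +8. Two shifts are in play — +8 for a/e/i/o/u, +10 for every other letter.
Applying it to lucky: l(cons)+10=v, u(vowel)+8=c, c(cons)+10=m, k(cons)+10=u, y(cons)+10=i.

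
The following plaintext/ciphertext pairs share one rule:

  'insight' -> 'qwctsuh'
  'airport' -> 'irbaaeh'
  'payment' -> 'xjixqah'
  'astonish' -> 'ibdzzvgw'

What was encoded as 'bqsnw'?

thick

In insight: i→q is +8, n→w is +9, s→c is +10, i→t is +11 — the shift increases by 1 each position. Each letter shifts forward by (position + 8), i.e. 8, 9, 10, … — the shift grows by one for each successive letter.
Reversing it on bqsnw: b−8=t, q−9=h, s−10=i, n−11=c, w−12=k.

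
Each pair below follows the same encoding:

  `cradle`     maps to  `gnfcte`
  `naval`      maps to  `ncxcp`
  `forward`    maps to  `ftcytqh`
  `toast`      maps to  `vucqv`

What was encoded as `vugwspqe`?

The output letters match the input read backwards, each shifted +2: cradle reversed is eldarc. Read the word backwards and shift each letter +2.
Undoing it on vugwspqe: shift back: v−2=t, u−2=s, g−2=e, w−2=u, s−2=q, p−2=n, q−2=o, e−2=c → tseuqnoc; then reverse → conquest.

conquest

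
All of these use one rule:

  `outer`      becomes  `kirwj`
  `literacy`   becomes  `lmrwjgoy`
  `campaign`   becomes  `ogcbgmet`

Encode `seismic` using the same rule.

awmacmo

Each letter's alphabet position (a=0..z=25) is mapped through 17·x+6 mod 26 — an affine cipher.
On seismic: s(18)→17·18+6≡0=a; e(4)→17·4+6≡22=w; i(8)→17·8+6≡12=m; s(18)→17·18+6≡0=a; m(12)→17·12+6≡2=c; i(8)→17·8+6≡12=m; c(2)→17·2+6≡14=o (all mod 26).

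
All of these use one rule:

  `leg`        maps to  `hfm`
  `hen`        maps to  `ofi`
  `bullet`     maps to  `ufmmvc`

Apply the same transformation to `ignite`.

fujohj

The output letters match the input read backwards, each shifted +1: leg reversed is gel. The word is reversed, then every letter is shifted forward by 1.
For ignite: reverse → etingi; then shift: e+1=f, t+1=u, i+1=j, n+1=o, g+1=h, i+1=j.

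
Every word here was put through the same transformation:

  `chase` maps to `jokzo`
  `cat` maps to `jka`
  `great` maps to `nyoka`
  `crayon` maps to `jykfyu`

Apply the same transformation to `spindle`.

zwsukso

Two shifts are in play — +10 for a/e/i/o/u, +7 for every other letter.
Applying it to spindle: s(cons)+7=z, p(cons)+7=w, i(vowel)+10=s, n(cons)+7=u, d(cons)+7=k, l(cons)+7=s, e(vowel)+10=o.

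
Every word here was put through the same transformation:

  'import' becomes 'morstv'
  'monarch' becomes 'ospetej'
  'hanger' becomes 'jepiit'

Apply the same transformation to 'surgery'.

The shift depends on letter class: consonant m→o is +2, but vowel i→m is +4. Vowels shift forward by 4 and consonants shift forward by 2.
For surgery: s(cons)+2=u, u(vowel)+4=y, r(cons)+2=t, g(cons)+2=i, e(vowel)+4=i, r(cons)+2=t, y(cons)+2=a.

uytiita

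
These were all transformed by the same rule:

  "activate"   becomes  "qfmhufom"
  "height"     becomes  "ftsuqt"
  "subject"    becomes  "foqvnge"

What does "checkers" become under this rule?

Two steps: reverse the string, then apply a Caesar shift of +12.
For checkers: reverse → srekcehc; then shift: s+12=e, r+12=d, e+12=q, k+12=w, c+12=o, e+12=q, h+12=t, c+12=o.

edqwoqto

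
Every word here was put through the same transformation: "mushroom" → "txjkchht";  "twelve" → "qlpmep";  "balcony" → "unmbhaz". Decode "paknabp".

enhance

Each letter's alphabet position (a=0..z=25) is mapped through 7·x+13 mod 26 — an affine cipher.
Decoding paknabp: p(15)→15·(15−13)≡4=e; a(0)→15·(0−13)≡13=n; k(10)→15·(10−13)≡7=h; n(13)→15·(13−13)≡0=a; a(0)→15·(0−13)≡13=n; b(1)→15·(1−13)≡2=c; p(15)→15·(15−13)≡4=e (all mod 26).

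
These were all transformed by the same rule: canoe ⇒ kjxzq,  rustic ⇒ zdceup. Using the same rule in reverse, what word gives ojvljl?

galaxy

In canoe: c→k is +8, a→j is +9, n→x is +10, o→z is +11 — the shift increases by 1 each position. The shift increases by 1 at each position, starting from +8: 8, 9, 10, ….
Decoding ojvljl: o−8=g, j−9=a, v−10=l, l−11=a, j−12=x, l−13=y.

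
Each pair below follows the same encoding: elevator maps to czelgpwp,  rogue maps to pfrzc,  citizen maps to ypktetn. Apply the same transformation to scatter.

cpeelnd

Two steps: reverse the string, then apply a Caesar shift of +11.
For scatter: reverse → rettacs; then shift: r+11=c, e+11=p, t+11=e, t+11=e, a+11=l, c+11=n, s+11=d.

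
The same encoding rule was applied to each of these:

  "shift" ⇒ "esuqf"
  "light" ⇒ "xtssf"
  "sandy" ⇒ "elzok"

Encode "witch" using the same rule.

The shifts repeat in a cycle of length 2: positions 0,1,… shift by +12, +11, then the pattern repeats.
On witch: w+12=i, i+11=t, t+12=f, c+11=n, h+12=t.

itfnt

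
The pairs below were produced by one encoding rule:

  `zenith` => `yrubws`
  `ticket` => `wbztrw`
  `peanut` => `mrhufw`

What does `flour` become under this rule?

z(25)→y(24) and e(4)→r(17) fit y≡9x+7 (mod 26); the inverse of 9 mod 26 is 3. Treating letters as 0–25, the rule is x ↦ 9x + 7 (mod 26).
Applying it to flour: f(5)→9·5+7≡0=a; l(11)→9·11+7≡2=c; o(14)→9·14+7≡3=d; u(20)→9·20+7≡5=f; r(17)→9·17+7≡4=e (all mod 26).

acdfe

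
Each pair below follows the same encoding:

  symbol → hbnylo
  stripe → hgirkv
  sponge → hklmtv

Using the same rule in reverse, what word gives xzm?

can

This is the alphabet-reversal cipher (Atbash): a becomes z, b becomes y, etc.
Reversing it on xzm: x↔c, z↔a, m↔n.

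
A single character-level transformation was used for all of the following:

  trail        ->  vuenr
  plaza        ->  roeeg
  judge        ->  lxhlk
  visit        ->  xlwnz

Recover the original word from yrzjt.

woven

In trail: t→v is +2, r→u is +3, a→e is +4, i→n is +5 — the shift increases by 1 each position. Letter i (0-indexed) is shifted by i+2, so successive shifts are 2, 3, 4, ….
Reversing it on yrzjt: y−2=w, r−3=o, z−4=v, j−5=e, t−6=n.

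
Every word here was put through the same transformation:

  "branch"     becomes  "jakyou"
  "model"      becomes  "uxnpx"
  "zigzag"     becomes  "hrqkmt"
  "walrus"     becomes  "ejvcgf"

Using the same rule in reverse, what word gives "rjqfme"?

In branch: b→j is +8, r→a is +9, a→k is +10, n→y is +11 — the shift increases by 1 each position. Each letter shifts forward by (position + 8), i.e. 8, 9, 10, … — the shift grows by one for each successive letter.
Reversing it on rjqfme: r−8=j, j−9=a, q−10=g, f−11=u, m−12=a, e−13=r.

jaguar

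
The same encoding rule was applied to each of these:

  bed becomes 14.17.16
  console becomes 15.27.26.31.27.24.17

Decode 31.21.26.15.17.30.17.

b is letter #2 and maps to 14: an offset of 12. Each letter is replaced by its alphabet position (a=1..z=26) + 12.
Decoding 31.21.26.15.17.30.17: 31→(31−12)÷1=19=s, 21→(21−12)÷1=9=i, 26→(26−12)÷1=14=n, 15→(15−12)÷1=3=c, 17→(17−12)÷1=5=e, 30→(30−12)÷1=18=r, 17→(17−12)÷1=5=e.

sincere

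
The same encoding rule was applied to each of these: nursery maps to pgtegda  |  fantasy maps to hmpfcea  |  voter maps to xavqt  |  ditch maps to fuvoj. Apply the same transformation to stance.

Shifts by position in nursery: pos 0: n→p (+2), pos 1: u→g (+12), pos 2: r→t (+2), pos 3: s→e (+12) — repeating every 2. It's a Vigenère-style cipher with numeric key [2,12]: position i shifts by key[i mod 2].
For stance: s+2=u, t+12=f, a+2=c, n+12=z, c+2=e, e+12=q.

ufczeq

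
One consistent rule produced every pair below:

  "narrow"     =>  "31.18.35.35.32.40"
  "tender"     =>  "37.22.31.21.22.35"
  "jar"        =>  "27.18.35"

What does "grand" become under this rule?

24.35.18.31.21

Letters become their 1-based position plus 17 (so a→18, b→19, …).
Applying it to grand: g=7→24, r=18→35, a=1→18, n=14→31, d=4→21.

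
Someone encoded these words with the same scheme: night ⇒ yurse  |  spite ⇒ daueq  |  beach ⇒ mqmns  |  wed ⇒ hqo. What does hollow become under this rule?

The rule splits by letter class: vowels +12, consonants +11.
Applying it to hollow: h(cons)+11=s, o(vowel)+12=a, l(cons)+11=w, l(cons)+11=w, o(vowel)+12=a, w(cons)+11=h.

sawwah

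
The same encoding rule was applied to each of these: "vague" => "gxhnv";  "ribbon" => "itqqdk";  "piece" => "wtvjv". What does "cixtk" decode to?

drain

v(21)→g(6) and a(0)→x(23) fit y≡19x+23 (mod 26); the inverse of 19 mod 26 is 11. This is an affine cipher: with a=0,…,z=25, each position x becomes (19x+23) mod 26.
Undoing it on cixtk: c(2)→11·(2−23)≡3=d; i(8)→11·(8−23)≡17=r; x(23)→11·(23−23)≡0=a; t(19)→11·(19−23)≡8=i; k(10)→11·(10−23)≡13=n (all mod 26).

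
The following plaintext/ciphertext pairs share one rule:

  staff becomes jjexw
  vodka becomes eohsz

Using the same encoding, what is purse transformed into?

iwvyt

The output letters match the input read backwards, each shifted +4: staff reversed is ffats. Read the word backwards and shift each letter +4.
On purse: reverse → esrup; then shift: e+4=i, s+4=w, r+4=v, u+4=y, p+4=t.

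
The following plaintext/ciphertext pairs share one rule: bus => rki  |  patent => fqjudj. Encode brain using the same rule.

rhqyd

Every letter moves 16 places later in the alphabet, wrapping around z→a.
For brain: b+16=r, r+16=h, a+16=q, i+16=y, n+16=d.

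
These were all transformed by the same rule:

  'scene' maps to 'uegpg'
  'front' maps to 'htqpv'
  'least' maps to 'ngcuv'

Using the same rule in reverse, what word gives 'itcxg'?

grave

Compare letters: s→u is +2, c→e is +2, e→g is +2 — a constant shift. It's a constant shift of +2 (ROT2).
Reversing it on itcxg: i−2=g, t−2=r, c−2=a, x−2=v, g−2=e.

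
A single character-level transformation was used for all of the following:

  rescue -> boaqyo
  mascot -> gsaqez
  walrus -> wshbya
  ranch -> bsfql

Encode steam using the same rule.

azosg

Each letter's alphabet position (a=0..z=25) is mapped through 25·x+18 mod 26 — an affine cipher.
For steam: s(18)→25·18+18≡0=a; t(19)→25·19+18≡25=z; e(4)→25·4+18≡14=o; a(0)→25·0+18≡18=s; m(12)→25·12+18≡6=g (all mod 26).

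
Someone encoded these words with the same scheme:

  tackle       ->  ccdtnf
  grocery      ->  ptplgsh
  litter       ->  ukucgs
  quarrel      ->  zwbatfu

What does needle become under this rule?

wgfmnf

Shifts by position in tackle: pos 0: t→c (+9), pos 1: a→c (+2), pos 2: c→d (+1), pos 3: k→t (+9), pos 4: l→n (+2), pos 5: e→f (+1) — repeating every 3. The shifts repeat in a cycle of length 3: positions 0,1,… shift by +9, +2, +1, then the pattern repeats.
Applying it to needle: n+9=w, e+2=g, e+1=f, d+9=m, l+2=n, e+1=f.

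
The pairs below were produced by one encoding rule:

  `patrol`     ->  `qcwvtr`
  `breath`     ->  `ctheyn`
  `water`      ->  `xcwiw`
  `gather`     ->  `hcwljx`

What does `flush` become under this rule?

In patrol: p→q is +1, a→c is +2, t→w is +3, r→v is +4 — the shift increases by 1 each position. Each letter shifts forward by (position + 1), i.e. 1, 2, 3, … — the shift grows by one for each successive letter.
On flush: f+1=g, l+2=n, u+3=x, s+4=w, h+5=m.

gnxwm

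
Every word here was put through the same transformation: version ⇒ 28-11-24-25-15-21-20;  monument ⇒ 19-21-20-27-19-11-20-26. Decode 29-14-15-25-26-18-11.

whistle

v is letter #22 and maps to 28: an offset of 6. Each letter is replaced by its alphabet position (a=1..z=26) + 6.
Undoing it on 29-14-15-25-26-18-11: 29→(29−6)÷1=23=w, 14→(14−6)÷1=8=h, 15→(15−6)÷1=9=i, 25→(25−6)÷1=19=s, 26→(26−6)÷1=20=t, 18→(18−6)÷1=12=l, 11→(11−6)÷1=5=e.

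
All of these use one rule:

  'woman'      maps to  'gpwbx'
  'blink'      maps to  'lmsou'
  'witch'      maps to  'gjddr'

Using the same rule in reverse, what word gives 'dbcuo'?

taste

Shifts by position in woman: pos 0: w→g (+10), pos 1: o→p (+1), pos 2: m→w (+10), pos 3: a→b (+1) — repeating every 2. A repeating key of period 2 is used — shifts +10, +1 over and over.
Decoding dbcuo: d−10=t, b−1=a, c−10=s, u−1=t, o−10=e.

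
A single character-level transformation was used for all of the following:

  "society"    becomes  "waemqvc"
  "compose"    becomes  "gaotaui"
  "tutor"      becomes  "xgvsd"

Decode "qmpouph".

Shifts by position in society: pos 0: s→w (+4), pos 1: o→a (+12), pos 2: c→e (+2), pos 3: i→m (+4), pos 4: e→q (+12), pos 5: t→v (+2) — repeating every 3. It's a Vigenère-style cipher with numeric key [4,12,2]: position i shifts by key[i mod 3].
Reversing it on qmpouph: q−4=m, m−12=a, p−2=n, o−4=k, u−12=i, p−2=n, h−4=d.

mankind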